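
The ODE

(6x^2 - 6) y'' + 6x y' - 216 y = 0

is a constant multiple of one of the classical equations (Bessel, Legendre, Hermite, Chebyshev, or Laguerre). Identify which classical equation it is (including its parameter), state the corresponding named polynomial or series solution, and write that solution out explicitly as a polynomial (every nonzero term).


All three coefficients share the factor -6; dividing through by -6 gives  (1 - x^2) y'' - x y' + 36 y = 0.
This matches the Chebyshev equation (1 - x^2) y'' - x y' + n^2 y = 0 (note the -x y' term, not -2x y') with n^2 = 36, so n = 6; the polynomial solution is T_6(x).
With y = sum_k a_k x^k, matching x^k gives (k+2)(k+1) a_{k+2} = (k^2 - n^2) a_k = (k - 6)(k + 6) a_k. The right side vanishes at k = 6, so the series with the parity of 6 terminates at degree 6.
Standard normalization: leading coefficient of T_n is 2^(n-1), so a_6 = 2^5 = 32. Work downward with a_k = (k+1)(k+2) a_{k+2} / ((k - 6)(k + 6)):
  a_4 = (5)(6)(32) / ((4 - 6)(4 + 6)) = 960/(-20) = -48
  a_2 = (3)(4)(-48) / ((2 - 6)(2 + 6)) = -576/(-32) = 18
  a_0 = (1)(2)(18) / ((0 - 6)(0 + 6)) = 36/(-36) = -1
Hence T_6(x) = 32 x^6 - 48 x^4 + 18 x^2 - 1.

T_6(x); series = 32 x^6 - 48 x^4 + 18 x^2 - 1


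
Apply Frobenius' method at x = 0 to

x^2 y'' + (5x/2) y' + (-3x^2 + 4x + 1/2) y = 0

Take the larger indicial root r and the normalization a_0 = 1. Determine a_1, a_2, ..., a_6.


Write in Frobenius form y'' + (p(x)/x) y' + (q(x)/x^2) y = 0:
  p(x) = 5/2,  q(x) = -3x^2 + 4x + 1/2.
Indicial equation: r(r-1) + (5/2) r + (1/2) = 0 -> roots r_1 = -1/2, r_2 = -1.
Take r = r_1 = -1/2. Let y(x) = x^r sum_{n>=0} a_n x^n with a_0 = 1.
Substitute y = x^r sum a_n x^n and match x^{r+n}. The recurrence is
  D(n) a_n + 4 a_{n-1} - 3 a_{n-2} = 0,  where D(n) = (r+n)(r+n-1) + (5/2)(r+n) + (1/2).
  a_n = [-4 a_{n-1} + 3 a_{n-2}] / D(n).
Since the indicial polynomial factors as (r - r_1)(r - r_2), D(n) = (r_1 + n - r_1)(r_1 + n - r_2) = n(n + 1/2).
Evaluating step by step (a_0 = 1):
  n = 1: D(1) = 1(1 + 1/2) = 3/2; numerator = -4(1) = -4; a_1 = (-4)/(3/2) = -8/3
  n = 2: D(2) = 2(2 + 1/2) = 5; numerator = -4(-8/3) + 3(1) = 41/3; a_2 = (41/3)/(5) = 41/15
  n = 3: D(3) = 3(3 + 1/2) = 21/2; numerator = -4(41/15) + 3(-8/3) = -284/15; a_3 = (-284/15)/(21/2) = -568/315
  n = 4: D(4) = 4(4 + 1/2) = 18; numerator = -4(-568/315) + 3(41/15) = 971/63; a_4 = (971/63)/(18) = 971/1134
  n = 5: D(5) = 5(5 + 1/2) = 55/2; numerator = -4(971/1134) + 3(-568/315) = -3578/405; a_5 = (-3578/405)/(55/2) = -7156/22275
  n = 6: D(6) = 6(6 + 1/2) = 39; numerator = -4(-7156/22275) + 3(971/1134) = 1201811/311850; a_6 = (1201811/311850)/(39) = 92447/935550

r = -1/2; a_0 = 1; a_1 = -8/3; a_2 = 41/15; a_3 = -568/315; a_4 = 971/1134; a_5 = -7156/22275; a_6 = 92447/935550


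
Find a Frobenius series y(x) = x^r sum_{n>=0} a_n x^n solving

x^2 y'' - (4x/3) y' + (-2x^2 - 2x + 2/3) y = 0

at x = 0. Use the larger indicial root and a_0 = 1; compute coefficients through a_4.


Write in Frobenius form y'' + (p(x)/x) y' + (q(x)/x^2) y = 0:
  p(x) = -4/3,  q(x) = -2x^2 - 2x + 2/3.
Indicial equation: r(r-1) + (-4/3) r + (2/3) = 0 -> roots r_1 = 2, r_2 = 1/3.
Take r = r_1 = 2. Let y(x) = x^r sum_{n>=0} a_n x^n with a_0 = 1.
Substitute y = x^r sum a_n x^n and match x^{r+n}. The recurrence is
  D(n) a_n - 2 a_{n-1} - 2 a_{n-2} = 0,  where D(n) = (r+n)(r+n-1) + (-4/3)(r+n) + (2/3).
  a_n = [2 a_{n-1} + 2 a_{n-2}] / D(n).
Since the indicial polynomial factors as (r - r_1)(r - r_2), D(n) = (r_1 + n - r_1)(r_1 + n - r_2) = n(n + 5/3).
Evaluating step by step (a_0 = 1):
  n = 1: D(1) = 1(1 + 5/3) = 8/3; numerator = 2(1) = 2; a_1 = (2)/(8/3) = 3/4
  n = 2: D(2) = 2(2 + 5/3) = 22/3; numerator = 2(3/4) + 2(1) = 7/2; a_2 = (7/2)/(22/3) = 21/44
  n = 3: D(3) = 3(3 + 5/3) = 14; numerator = 2(21/44) + 2(3/4) = 27/11; a_3 = (27/11)/(14) = 27/154
  n = 4: D(4) = 4(4 + 5/3) = 68/3; numerator = 2(27/154) + 2(21/44) = 201/154; a_4 = (201/154)/(68/3) = 603/10472

r = 2; a_0 = 1; a_1 = 3/4; a_2 = 21/44; a_3 = 27/154; a_4 = 603/10472


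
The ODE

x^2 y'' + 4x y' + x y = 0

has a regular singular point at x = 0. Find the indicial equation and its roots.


Divide by x^2 to reach normal form y'' + P_1(x) y' + P_2(x) y = 0 with P_1(x) = 4/x and P_2(x) = 1/x.
x = 0 is a singular point because the y'-coefficient 4/x has a pole at x = 0 and the y-coefficient 1/x has a pole at x = 0.
It is a regular singular point because x P_1(x) = p(x) = 4 and x^2 P_2(x) = q(x) = x are polynomials, hence analytic at x = 0.
p(0) = 4,  q(0) = 0.
Indicial equation: r(r-1) + p(0) r + q(0) = 0, i.e. r^2 + (p(0) - 1) r + q(0) = 0, i.e. r^2 + 3 r = 0.
Discriminant: (3)^2 - 4(0) = 9, so r = (-3 ± 3)/2.
Solving: r_1 = 0, r_2 = -3.

indicial: r^2 + 3 r = 0; roots r_1 = 0, r_2 = -3


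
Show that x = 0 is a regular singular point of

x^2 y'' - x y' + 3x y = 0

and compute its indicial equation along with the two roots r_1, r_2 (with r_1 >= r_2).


Divide by x^2 to reach normal form y'' + P_1(x) y' + P_2(x) y = 0 with P_1(x) = -1/x and P_2(x) = 3/x.
x = 0 is a singular point because the y'-coefficient -1/x has a pole at x = 0 and the y-coefficient 3/x has a pole at x = 0.
It is a regular singular point because x P_1(x) = p(x) = -1 and x^2 P_2(x) = q(x) = 3x are polynomials, hence analytic at x = 0.
p(0) = -1,  q(0) = 0.
Indicial equation: r(r-1) + p(0) r + q(0) = 0, i.e. r^2 + (p(0) - 1) r + q(0) = 0, i.e. r^2 - 2 r = 0.
Discriminant: (-2)^2 - 4(0) = 4, so r = (2 ± 2)/2.
Solving: r_1 = 2, r_2 = 0.

indicial: r^2 - 2 r = 0; roots r_1 = 2, r_2 = 0


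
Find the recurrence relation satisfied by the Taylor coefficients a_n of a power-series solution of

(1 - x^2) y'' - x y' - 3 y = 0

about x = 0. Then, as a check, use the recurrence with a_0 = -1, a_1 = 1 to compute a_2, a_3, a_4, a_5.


Substitute y = sum_n a_n x^n.
(1 - 1 x^2) y'' contributes (n+2)(n+1) a_{n+2} - n(n-1) a_n at x^n.
-x y'(x) contributes -n a_n at x^n.
-3 y(x) contributes -3 a_n at x^n.
Matching x^n: (n+2)(n+1) a_{n+2} + (-n(n-1) - n - 3) a_n = 0.
Thus a_{n+2} = (n(n-1) + n + 3) / ((n+1)(n+2)) * a_n.

Check with a_0 = -1, a_1 = 1 (apply the recurrence for n = 0, 1, 2, 3): a_0 = -1, a_1 = 1, a_2 = -3/2, a_3 = 2/3, a_4 = -7/8, a_5 = 2/5.

a_(n+2) = (n(n-1) + n + 3) / ((n+1)(n+2)) * a_n; check: a_0 = -1, a_1 = 1, a_2 = -3/2, a_3 = 2/3, a_4 = -7/8, a_5 = 2/5


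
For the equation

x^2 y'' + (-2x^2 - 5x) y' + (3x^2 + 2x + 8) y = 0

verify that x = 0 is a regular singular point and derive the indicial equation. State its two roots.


Divide by x^2 to reach normal form y'' + P_1(x) y' + P_2(x) y = 0 with P_1(x) = -2 - 5/x and P_2(x) = 3 + 2/x + 8/x^2.
x = 0 is a singular point because the y'-coefficient -2 - 5/x has a pole at x = 0 and the y-coefficient 3 + 2/x + 8/x^2 has a pole at x = 0.
It is a regular singular point because x P_1(x) = p(x) = -2x - 5 and x^2 P_2(x) = q(x) = 3x^2 + 2x + 8 are polynomials, hence analytic at x = 0.
p(0) = -5,  q(0) = 8.
Indicial equation: r(r-1) + p(0) r + q(0) = 0, i.e. r^2 + (p(0) - 1) r + q(0) = 0, i.e. r^2 - 6 r + 8 = 0.
Discriminant: (-6)^2 - 4(8) = 4, so r = (6 ± 2)/2.
Solving: r_1 = 4, r_2 = 2.

indicial: r^2 - 6 r + 8 = 0; roots r_1 = 4, r_2 = 2


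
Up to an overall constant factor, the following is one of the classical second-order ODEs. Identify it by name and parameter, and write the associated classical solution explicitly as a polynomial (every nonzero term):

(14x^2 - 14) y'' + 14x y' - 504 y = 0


All three coefficients share the factor -14; dividing through by -14 gives  (1 - x^2) y'' - x y' + 36 y = 0.
This matches the Chebyshev equation (1 - x^2) y'' - x y' + n^2 y = 0 (note the -x y' term, not -2x y') with n^2 = 36, so n = 6; the polynomial solution is T_6(x).
With y = sum_k a_k x^k, matching x^k gives (k+2)(k+1) a_{k+2} = (k^2 - n^2) a_k = (k - 6)(k + 6) a_k. The right side vanishes at k = 6, so the series with the parity of 6 terminates at degree 6.
Standard normalization: leading coefficient of T_n is 2^(n-1), so a_6 = 2^5 = 32. Work downward with a_k = (k+1)(k+2) a_{k+2} / ((k - 6)(k + 6)):
  a_4 = (5)(6)(32) / ((4 - 6)(4 + 6)) = 960/(-20) = -48
  a_2 = (3)(4)(-48) / ((2 - 6)(2 + 6)) = -576/(-32) = 18
  a_0 = (1)(2)(18) / ((0 - 6)(0 + 6)) = 36/(-36) = -1
Hence T_6(x) = 32 x^6 - 48 x^4 + 18 x^2 - 1.

T_6(x); series = 32 x^6 - 48 x^4 + 18 x^2 - 1


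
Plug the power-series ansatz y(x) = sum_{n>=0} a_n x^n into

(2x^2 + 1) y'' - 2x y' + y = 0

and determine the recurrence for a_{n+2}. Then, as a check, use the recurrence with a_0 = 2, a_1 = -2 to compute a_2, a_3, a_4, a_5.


Substitute y = sum_n a_n x^n.
(1 + 2 x^2) y'' contributes (n+2)(n+1) a_{n+2} + 2 n(n-1) a_n at x^n.
-2 x y'(x) contributes -2 n a_n at x^n.
y(x) contributes 1 a_n at x^n.
Matching x^n: (n+2)(n+1) a_{n+2} + (2 n(n-1) - 2 n + 1) a_n = 0.
Thus a_{n+2} = (-2 n(n-1) + 2 n - 1) / ((n+1)(n+2)) * a_n.

Check with a_0 = 2, a_1 = -2 (apply the recurrence for n = 0, 1, 2, 3): a_0 = 2, a_1 = -2, a_2 = -1, a_3 = -1/3, a_4 = 1/12, a_5 = 7/60.

a_(n+2) = (-2 n(n-1) + 2 n - 1) / ((n+1)(n+2)) * a_n; check: a_0 = 2, a_1 = -2, a_2 = -1, a_3 = -1/3, a_4 = 1/12, a_5 = 7/60


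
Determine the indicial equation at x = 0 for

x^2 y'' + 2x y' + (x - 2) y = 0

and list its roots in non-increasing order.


Divide by x^2 to reach normal form y'' + P_1(x) y' + P_2(x) y = 0 with P_1(x) = 2/x and P_2(x) = 1/x - 2/x^2.
x = 0 is a singular point because the y'-coefficient 2/x has a pole at x = 0 and the y-coefficient 1/x - 2/x^2 has a pole at x = 0.
It is a regular singular point because x P_1(x) = p(x) = 2 and x^2 P_2(x) = q(x) = x - 2 are polynomials, hence analytic at x = 0.
p(0) = 2,  q(0) = -2.
Indicial equation: r(r-1) + p(0) r + q(0) = 0, i.e. r^2 + (p(0) - 1) r + q(0) = 0, i.e. r^2 + 1 r - 2 = 0.
Discriminant: (1)^2 - 4(-2) = 9, so r = (-1 ± 3)/2.
Solving: r_1 = 1, r_2 = -2.

indicial: r^2 + 1 r - 2 = 0; roots r_1 = 1, r_2 = -2


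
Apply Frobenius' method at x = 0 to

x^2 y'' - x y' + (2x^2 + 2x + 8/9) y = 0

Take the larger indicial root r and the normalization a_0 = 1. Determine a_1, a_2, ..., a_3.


Write in Frobenius form y'' + (p(x)/x) y' + (q(x)/x^2) y = 0:
  p(x) = -1,  q(x) = 2x^2 + 2x + 8/9.
Indicial equation: r(r-1) + (-1) r + (8/9) = 0 -> roots r_1 = 4/3, r_2 = 2/3.
Take r = r_1 = 4/3. Let y(x) = x^r sum_{n>=0} a_n x^n with a_0 = 1.
Substitute y = x^r sum a_n x^n and match x^{r+n}. The recurrence is
  D(n) a_n + 2 a_{n-1} + 2 a_{n-2} = 0,  where D(n) = (r+n)(r+n-1) + (-1)(r+n) + (8/9).
  a_n = [-2 a_{n-1} - 2 a_{n-2}] / D(n).
Since the indicial polynomial factors as (r - r_1)(r - r_2), D(n) = (r_1 + n - r_1)(r_1 + n - r_2) = n(n + 2/3).
Evaluating step by step (a_0 = 1):
  n = 1: D(1) = 1(1 + 2/3) = 5/3; numerator = -2(1) = -2; a_1 = (-2)/(5/3) = -6/5
  n = 2: D(2) = 2(2 + 2/3) = 16/3; numerator = -2(-6/5) - 2(1) = 2/5; a_2 = (2/5)/(16/3) = 3/40
  n = 3: D(3) = 3(3 + 2/3) = 11; numerator = -2(3/40) - 2(-6/5) = 9/4; a_3 = (9/4)/(11) = 9/44

r = 4/3; a_0 = 1; a_1 = -6/5; a_2 = 3/40; a_3 = 9/44


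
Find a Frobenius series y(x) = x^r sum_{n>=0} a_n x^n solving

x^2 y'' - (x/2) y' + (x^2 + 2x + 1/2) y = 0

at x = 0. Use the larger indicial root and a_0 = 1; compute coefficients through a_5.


Write in Frobenius form y'' + (p(x)/x) y' + (q(x)/x^2) y = 0:
  p(x) = -1/2,  q(x) = x^2 + 2x + 1/2.
Indicial equation: r(r-1) + (-1/2) r + (1/2) = 0 -> roots r_1 = 1, r_2 = 1/2.
Take r = r_1 = 1. Let y(x) = x^r sum_{n>=0} a_n x^n with a_0 = 1.
Substitute y = x^r sum a_n x^n and match x^{r+n}. The recurrence is
  D(n) a_n + 2 a_{n-1} + 1 a_{n-2} = 0,  where D(n) = (r+n)(r+n-1) + (-1/2)(r+n) + (1/2).
  a_n = [-2 a_{n-1} - 1 a_{n-2}] / D(n).
Since the indicial polynomial factors as (r - r_1)(r - r_2), D(n) = (r_1 + n - r_1)(r_1 + n - r_2) = n(n + 1/2).
Evaluating step by step (a_0 = 1):
  n = 1: D(1) = 1(1 + 1/2) = 3/2; numerator = -2(1) = -2; a_1 = (-2)/(3/2) = -4/3
  n = 2: D(2) = 2(2 + 1/2) = 5; numerator = -2(-4/3) - 1(1) = 5/3; a_2 = (5/3)/(5) = 1/3
  n = 3: D(3) = 3(3 + 1/2) = 21/2; numerator = -2(1/3) - 1(-4/3) = 2/3; a_3 = (2/3)/(21/2) = 4/63
  n = 4: D(4) = 4(4 + 1/2) = 18; numerator = -2(4/63) - 1(1/3) = -29/63; a_4 = (-29/63)/(18) = -29/1134
  n = 5: D(5) = 5(5 + 1/2) = 55/2; numerator = -2(-29/1134) - 1(4/63) = -1/81; a_5 = (-1/81)/(55/2) = -2/4455

r = 1; a_0 = 1; a_1 = -4/3; a_2 = 1/3; a_3 = 4/63; a_4 = -29/1134; a_5 = -2/4455


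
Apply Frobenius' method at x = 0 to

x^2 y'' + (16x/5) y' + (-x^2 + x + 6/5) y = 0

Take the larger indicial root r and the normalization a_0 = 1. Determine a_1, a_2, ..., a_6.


Write in Frobenius form y'' + (p(x)/x) y' + (q(x)/x^2) y = 0:
  p(x) = 16/5,  q(x) = -x^2 + x + 6/5.
Indicial equation: r(r-1) + (16/5) r + (6/5) = 0 -> roots r_1 = -1, r_2 = -6/5.
Take r = r_1 = -1. Let y(x) = x^r sum_{n>=0} a_n x^n with a_0 = 1.
Substitute y = x^r sum a_n x^n and match x^{r+n}. The recurrence is
  D(n) a_n + 1 a_{n-1} - 1 a_{n-2} = 0,  where D(n) = (r+n)(r+n-1) + (16/5)(r+n) + (6/5).
  a_n = [-1 a_{n-1} + 1 a_{n-2}] / D(n).
Since the indicial polynomial factors as (r - r_1)(r - r_2), D(n) = (r_1 + n - r_1)(r_1 + n - r_2) = n(n + 1/5).
Evaluating step by step (a_0 = 1):
  n = 1: D(1) = 1(1 + 1/5) = 6/5; numerator = -1(1) = -1; a_1 = (-1)/(6/5) = -5/6
  n = 2: D(2) = 2(2 + 1/5) = 22/5; numerator = -1(-5/6) + 1(1) = 11/6; a_2 = (11/6)/(22/5) = 5/12
  n = 3: D(3) = 3(3 + 1/5) = 48/5; numerator = -1(5/12) + 1(-5/6) = -5/4; a_3 = (-5/4)/(48/5) = -25/192
  n = 4: D(4) = 4(4 + 1/5) = 84/5; numerator = -1(-25/192) + 1(5/12) = 35/64; a_4 = (35/64)/(84/5) = 25/768
  n = 5: D(5) = 5(5 + 1/5) = 26; numerator = -1(25/768) + 1(-25/192) = -125/768; a_5 = (-125/768)/(26) = -125/19968
  n = 6: D(6) = 6(6 + 1/5) = 186/5; numerator = -1(-125/19968) + 1(25/768) = 775/19968; a_6 = (775/19968)/(186/5) = 125/119808

r = -1; a_0 = 1; a_1 = -5/6; a_2 = 5/12; a_3 = -25/192; a_4 = 25/768; a_5 = -125/19968; a_6 = 125/119808


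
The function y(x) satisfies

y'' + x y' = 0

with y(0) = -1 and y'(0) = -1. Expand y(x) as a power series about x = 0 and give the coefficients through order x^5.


Ansatz: y(x) = sum_{n>=0} a_n x^n, so y'(x) = sum_{n>=1} n a_n x^(n-1) and y''(x) = sum_{n>=2} n(n-1) a_n x^(n-2).
Substitute into P(x) y'' + Q(x) y' + R(x) y = 0 with P(x) = 1, Q(x) = x, R(x) = 0, and match powers of x.
Initial conditions: a_0 = -1, a_1 = -1.
Setting the coefficient of each power of x to zero and solving order by order (substituting the coefficients already found):
  x^0: 2 a_2 = 0  ->  a_2 = 0
  x^1: 6 a_3 + a_1 = 0  ->  6 a_3 = -a_1 = 1  ->  a_3 = 1/6
  x^2: 12 a_4 + 2 a_2 = 0  ->  12 a_4 = -2 a_2 = 0  ->  a_4 = 0
  x^3: 20 a_5 + 3 a_3 = 0  ->  20 a_5 = -3 a_3 = -1/2  ->  a_5 = -1/40
Truncated series: y(x) = -1 - x + (1/6) x^3 - (1/40) x^5 + O(x^6).

a_0 = -1; a_1 = -1; a_2 = 0; a_3 = 1/6; a_4 = 0; a_5 = -1/40


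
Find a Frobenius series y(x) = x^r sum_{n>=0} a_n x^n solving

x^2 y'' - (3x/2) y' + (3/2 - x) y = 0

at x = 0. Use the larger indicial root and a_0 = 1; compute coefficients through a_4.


Write in Frobenius form y'' + (p(x)/x) y' + (q(x)/x^2) y = 0:
  p(x) = -3/2,  q(x) = 3/2 - x.
Indicial equation: r(r-1) + (-3/2) r + (3/2) = 0 -> roots r_1 = 3/2, r_2 = 1.
Take r = r_1 = 3/2. Let y(x) = x^r sum_{n>=0} a_n x^n with a_0 = 1.
Substitute y = x^r sum a_n x^n and match x^{r+n}. The recurrence is
  D(n) a_n - 1 a_{n-1} = 0,  where D(n) = (r+n)(r+n-1) + (-3/2)(r+n) + (3/2).
  a_n = 1 / D(n) * a_{n-1}.
Since the indicial polynomial factors as (r - r_1)(r - r_2), D(n) = (r_1 + n - r_1)(r_1 + n - r_2) = n(n + 1/2).
Evaluating step by step (a_0 = 1):
  n = 1: D(1) = 1(1 + 1/2) = 3/2; numerator = 1(1) = 1; a_1 = (1)/(3/2) = 2/3
  n = 2: D(2) = 2(2 + 1/2) = 5; numerator = 1(2/3) = 2/3; a_2 = (2/3)/(5) = 2/15
  n = 3: D(3) = 3(3 + 1/2) = 21/2; numerator = 1(2/15) = 2/15; a_3 = (2/15)/(21/2) = 4/315
  n = 4: D(4) = 4(4 + 1/2) = 18; numerator = 1(4/315) = 4/315; a_4 = (4/315)/(18) = 2/2835

r = 3/2; a_0 = 1; a_1 = 2/3; a_2 = 2/15; a_3 = 4/315; a_4 = 2/2835


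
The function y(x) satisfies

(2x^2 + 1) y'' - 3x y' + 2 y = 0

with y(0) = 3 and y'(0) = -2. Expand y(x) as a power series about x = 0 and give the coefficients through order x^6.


Ansatz: y(x) = sum_{n>=0} a_n x^n, so y'(x) = sum_{n>=1} n a_n x^(n-1) and y''(x) = sum_{n>=2} n(n-1) a_n x^(n-2).
Substitute into P(x) y'' + Q(x) y' + R(x) y = 0 with P(x) = 2x^2 + 1, Q(x) = -3x, R(x) = 2, and match powers of x.
Initial conditions: a_0 = 3, a_1 = -2.
Setting the coefficient of each power of x to zero and solving order by order (substituting the coefficients already found):
  x^0: 2 a_2 + 2 a_0 = 0  ->  2 a_2 = -2 a_0 = -6  ->  a_2 = -3
  x^1: 6 a_3 - a_1 = 0  ->  6 a_3 = a_1 = -2  ->  a_3 = -1/3
  x^2: 12 a_4 = 0  ->  a_4 = 0
  x^3: 20 a_5 + 5 a_3 = 0  ->  20 a_5 = -5 a_3 = 5/3  ->  a_5 = 1/12
  x^4: 30 a_6 + 14 a_4 = 0  ->  30 a_6 = -14 a_4 = 0  ->  a_6 = 0
Truncated series: y(x) = 3 - 2 x - 3 x^2 - (1/3) x^3 + (1/12) x^5 + O(x^7).

a_0 = 3; a_1 = -2; a_2 = -3; a_3 = -1/3; a_4 = 0; a_5 = 1/12; a_6 = 0


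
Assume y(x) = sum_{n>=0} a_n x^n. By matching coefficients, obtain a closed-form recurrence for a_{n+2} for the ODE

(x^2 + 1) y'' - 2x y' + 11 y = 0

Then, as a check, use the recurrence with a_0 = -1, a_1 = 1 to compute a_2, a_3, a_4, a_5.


Substitute y = sum_n a_n x^n.
(1 + 1 x^2) y'' contributes (n+2)(n+1) a_{n+2} + n(n-1) a_n at x^n.
-2 x y'(x) contributes -2 n a_n at x^n.
11 y(x) contributes 11 a_n at x^n.
Matching x^n: (n+2)(n+1) a_{n+2} + (n(n-1) - 2 n + 11) a_n = 0.
Thus a_{n+2} = (-n(n-1) + 2 n - 11) / ((n+1)(n+2)) * a_n.

Check with a_0 = -1, a_1 = 1 (apply the recurrence for n = 0, 1, 2, 3): a_0 = -1, a_1 = 1, a_2 = 11/2, a_3 = -3/2, a_4 = -33/8, a_5 = 33/40.

a_(n+2) = (-n(n-1) + 2 n - 11) / ((n+1)(n+2)) * a_n; check: a_0 = -1, a_1 = 1, a_2 = 11/2, a_3 = -3/2, a_4 = -33/8, a_5 = 33/40


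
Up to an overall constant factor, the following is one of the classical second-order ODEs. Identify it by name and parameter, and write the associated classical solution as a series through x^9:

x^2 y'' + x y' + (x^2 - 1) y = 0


The equation is already in a standard form:  x^2 y'' + x y' + (x^2 - 1) y = 0.
This matches the Bessel equation x^2 y'' + x y' + (x^2 - nu^2) y = 0 with nu^2 = 1, so nu = 1; the solution bounded at x = 0 is J_1(x).
Frobenius at x = 0: indicial roots ±nu; for r = nu the recurrence k(k + 2nu) c_k = -c_{k-2} gives the standard series J_nu(x) = sum_{k>=0} (-1)^k / (k! (k+nu)!) (x/2)^(2k+nu). Evaluate the first 5 terms:
  k = 0: (-1)^0 / (0! * 1! * 2^1) x^1 = 1/(1*1*2) x^1 = (1/2) x^1
  k = 1: (-1)^1 / (1! * 2! * 2^3) x^3 = -1/(1*2*8) x^3 = (-1/16) x^3
  k = 2: (-1)^2 / (2! * 3! * 2^5) x^5 = 1/(2*6*32) x^5 = (1/384) x^5
  k = 3: (-1)^3 / (3! * 4! * 2^7) x^7 = -1/(6*24*128) x^7 = (-1/18432) x^7
  k = 4: (-1)^4 / (4! * 5! * 2^9) x^9 = 1/(24*120*512) x^9 = (1/1474560) x^9
Hence J_1(x) = x^9/1474560 - x^7/18432 + x^5/384 - x^3/16 + x/2 + ....

J_1(x); series = x^9/1474560 - x^7/18432 + x^5/384 - x^3/16 + x/2


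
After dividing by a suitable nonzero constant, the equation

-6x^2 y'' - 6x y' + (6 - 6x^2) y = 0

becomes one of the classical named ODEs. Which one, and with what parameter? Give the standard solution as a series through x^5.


All three coefficients share the factor -6; dividing through by -6 gives  x^2 y'' + x y' + (x^2 - 1) y = 0.
This matches the Bessel equation x^2 y'' + x y' + (x^2 - nu^2) y = 0 with nu^2 = 1, so nu = 1; the solution bounded at x = 0 is J_1(x).
Frobenius at x = 0: indicial roots ±nu; for r = nu the recurrence k(k + 2nu) c_k = -c_{k-2} gives the standard series J_nu(x) = sum_{k>=0} (-1)^k / (k! (k+nu)!) (x/2)^(2k+nu). Evaluate the first 3 terms:
  k = 0: (-1)^0 / (0! * 1! * 2^1) x^1 = 1/(1*1*2) x^1 = (1/2) x^1
  k = 1: (-1)^1 / (1! * 2! * 2^3) x^3 = -1/(1*2*8) x^3 = (-1/16) x^3
  k = 2: (-1)^2 / (2! * 3! * 2^5) x^5 = 1/(2*6*32) x^5 = (1/384) x^5
Hence J_1(x) = x^5/384 - x^3/16 + x/2 + ....

J_1(x); series = x^5/384 - x^3/16 + x/2


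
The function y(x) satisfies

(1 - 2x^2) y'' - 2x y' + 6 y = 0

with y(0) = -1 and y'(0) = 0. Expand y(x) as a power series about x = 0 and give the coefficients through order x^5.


Ansatz: y(x) = sum_{n>=0} a_n x^n, so y'(x) = sum_{n>=1} n a_n x^(n-1) and y''(x) = sum_{n>=2} n(n-1) a_n x^(n-2).
Substitute into P(x) y'' + Q(x) y' + R(x) y = 0 with P(x) = 1 - 2x^2, Q(x) = -2x, R(x) = 6, and match powers of x.
Initial conditions: a_0 = -1, a_1 = 0.
Setting the coefficient of each power of x to zero and solving order by order (substituting the coefficients already found):
  x^0: 2 a_2 + 6 a_0 = 0  ->  2 a_2 = -6 a_0 = 6  ->  a_2 = 3
  x^1: 6 a_3 + 4 a_1 = 0  ->  6 a_3 = -4 a_1 = 0  ->  a_3 = 0
  x^2: 12 a_4 - 2 a_2 = 0  ->  12 a_4 = 2 a_2 = 6  ->  a_4 = 1/2
  x^3: 20 a_5 - 12 a_3 = 0  ->  20 a_5 = 12 a_3 = 0  ->  a_5 = 0
Truncated series: y(x) = -1 + 3 x^2 + (1/2) x^4 + O(x^6).

a_0 = -1; a_1 = 0; a_2 = 3; a_3 = 0; a_4 = 1/2; a_5 = 0


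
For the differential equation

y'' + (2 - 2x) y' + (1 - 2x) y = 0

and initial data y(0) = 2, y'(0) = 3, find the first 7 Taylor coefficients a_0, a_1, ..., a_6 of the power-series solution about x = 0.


Ansatz: y(x) = sum_{n>=0} a_n x^n, so y'(x) = sum_{n>=1} n a_n x^(n-1) and y''(x) = sum_{n>=2} n(n-1) a_n x^(n-2).
Substitute into P(x) y'' + Q(x) y' + R(x) y = 0 with P(x) = 1, Q(x) = 2 - 2x, R(x) = 1 - 2x, and match powers of x.
Initial conditions: a_0 = 2, a_1 = 3.
Setting the coefficient of each power of x to zero and solving order by order (substituting the coefficients already found):
  x^0: 2 a_2 + 2 a_1 + a_0 = 0  ->  2 a_2 = -2 a_1 - a_0 = -8  ->  a_2 = -4
  x^1: 6 a_3 + 4 a_2 - a_1 - 2 a_0 = 0  ->  6 a_3 = -4 a_2 + a_1 + 2 a_0 = 23  ->  a_3 = 23/6
  x^2: 12 a_4 + 6 a_3 - 3 a_2 - 2 a_1 = 0  ->  12 a_4 = -6 a_3 + 3 a_2 + 2 a_1 = -29  ->  a_4 = -29/12
  x^3: 20 a_5 + 8 a_4 - 5 a_3 - 2 a_2 = 0  ->  20 a_5 = -8 a_4 + 5 a_3 + 2 a_2 = 61/2  ->  a_5 = 61/40
  x^4: 30 a_6 + 10 a_5 - 7 a_4 - 2 a_3 = 0  ->  30 a_6 = -10 a_5 + 7 a_4 + 2 a_3 = -49/2  ->  a_6 = -49/60
Truncated series: y(x) = 2 + 3 x - 4 x^2 + (23/6) x^3 - (29/12) x^4 + (61/40) x^5 - (49/60) x^6 + O(x^7).

a_0 = 2; a_1 = 3; a_2 = -4; a_3 = 23/6; a_4 = -29/12; a_5 = 61/40; a_6 = -49/60


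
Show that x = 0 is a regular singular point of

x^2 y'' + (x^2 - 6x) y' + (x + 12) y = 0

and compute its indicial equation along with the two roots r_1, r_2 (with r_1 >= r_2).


Divide by x^2 to reach normal form y'' + P_1(x) y' + P_2(x) y = 0 with P_1(x) = 1 - 6/x and P_2(x) = 1/x + 12/x^2.
x = 0 is a singular point because the y'-coefficient 1 - 6/x has a pole at x = 0 and the y-coefficient 1/x + 12/x^2 has a pole at x = 0.
It is a regular singular point because x P_1(x) = p(x) = x - 6 and x^2 P_2(x) = q(x) = x + 12 are polynomials, hence analytic at x = 0.
p(0) = -6,  q(0) = 12.
Indicial equation: r(r-1) + p(0) r + q(0) = 0, i.e. r^2 + (p(0) - 1) r + q(0) = 0, i.e. r^2 - 7 r + 12 = 0.
Discriminant: (-7)^2 - 4(12) = 1, so r = (7 ± 1)/2.
Solving: r_1 = 4, r_2 = 3.

indicial: r^2 - 7 r + 12 = 0; roots r_1 = 4, r_2 = 3


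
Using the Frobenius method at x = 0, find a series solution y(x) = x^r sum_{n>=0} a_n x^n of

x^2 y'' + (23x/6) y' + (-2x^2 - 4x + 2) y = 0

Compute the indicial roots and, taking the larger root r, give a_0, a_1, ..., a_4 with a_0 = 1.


Write in Frobenius form y'' + (p(x)/x) y' + (q(x)/x^2) y = 0:
  p(x) = 23/6,  q(x) = -2x^2 - 4x + 2.
Indicial equation: r(r-1) + (23/6) r + (2) = 0 -> roots r_1 = -4/3, r_2 = -3/2.
Take r = r_1 = -4/3. Let y(x) = x^r sum_{n>=0} a_n x^n with a_0 = 1.
Substitute y = x^r sum a_n x^n and match x^{r+n}. The recurrence is
  D(n) a_n - 4 a_{n-1} - 2 a_{n-2} = 0,  where D(n) = (r+n)(r+n-1) + (23/6)(r+n) + (2).
  a_n = [4 a_{n-1} + 2 a_{n-2}] / D(n).
Since the indicial polynomial factors as (r - r_1)(r - r_2), D(n) = (r_1 + n - r_1)(r_1 + n - r_2) = n(n + 1/6).
Evaluating step by step (a_0 = 1):
  n = 1: D(1) = 1(1 + 1/6) = 7/6; numerator = 4(1) = 4; a_1 = (4)/(7/6) = 24/7
  n = 2: D(2) = 2(2 + 1/6) = 13/3; numerator = 4(24/7) + 2(1) = 110/7; a_2 = (110/7)/(13/3) = 330/91
  n = 3: D(3) = 3(3 + 1/6) = 19/2; numerator = 4(330/91) + 2(24/7) = 1944/91; a_3 = (1944/91)/(19/2) = 3888/1729
  n = 4: D(4) = 4(4 + 1/6) = 50/3; numerator = 4(3888/1729) + 2(330/91) = 28092/1729; a_4 = (28092/1729)/(50/3) = 42138/43225

r = -4/3; a_0 = 1; a_1 = 24/7; a_2 = 330/91; a_3 = 3888/1729; a_4 = 42138/43225


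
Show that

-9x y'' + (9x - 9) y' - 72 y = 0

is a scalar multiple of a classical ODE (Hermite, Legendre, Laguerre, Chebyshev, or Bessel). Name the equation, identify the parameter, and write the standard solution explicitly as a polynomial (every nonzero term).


All three coefficients share the factor -9; dividing through by -9 gives  x y'' + (1 - x) y' + 8 y = 0.
This matches the Laguerre equation x y'' + (1 - x) y' + n y = 0 with n = 8; the polynomial solution is L_8(x).
With y = sum_k a_k x^k, matching x^k gives (k+1)k a_{k+1} + (k+1) a_{k+1} - k a_k + n a_k = 0, i.e. (k+1)^2 a_{k+1} = (k - n) a_k = (k - 8) a_k. The right side vanishes at k = 8, so the series terminates at degree 8.
Standard normalization L_n(0) = 1 gives a_0 = 1. Work upward with a_{k+1} = (k - 8) a_k / (k+1)^2:
  a_1 = (0 - 8)(1) / 1^2 = -8/1 = -8
  a_2 = (1 - 8)(-8) / 2^2 = 56/4 = 14
  a_3 = (2 - 8)(14) / 3^2 = -84/9 = -28/3
  a_4 = (3 - 8)(-28/3) / 4^2 = (140/3)/16 = 35/12
  a_5 = (4 - 8)(35/12) / 5^2 = (-35/3)/25 = -7/15
  a_6 = (5 - 8)(-7/15) / 6^2 = (7/5)/36 = 7/180
  a_7 = (6 - 8)(7/180) / 7^2 = (-7/90)/49 = -1/630
  a_8 = (7 - 8)(-1/630) / 8^2 = (1/630)/64 = 1/40320
Hence L_8(x) = x^8/40320 - x^7/630 + 7 x^6/180 - 7 x^5/15 + 35 x^4/12 - 28 x^3/3 + 14 x^2 - 8 x + 1.

L_8(x); series = x^8/40320 - x^7/630 + 7 x^6/180 - 7 x^5/15 + 35 x^4/12 - 28 x^3/3 + 14 x^2 - 8 x + 1


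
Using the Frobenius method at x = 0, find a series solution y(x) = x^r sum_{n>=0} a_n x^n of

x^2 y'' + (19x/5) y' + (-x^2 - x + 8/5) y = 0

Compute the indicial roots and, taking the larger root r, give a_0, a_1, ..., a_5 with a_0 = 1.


Write in Frobenius form y'' + (p(x)/x) y' + (q(x)/x^2) y = 0:
  p(x) = 19/5,  q(x) = -x^2 - x + 8/5.
Indicial equation: r(r-1) + (19/5) r + (8/5) = 0 -> roots r_1 = -4/5, r_2 = -2.
Take r = r_1 = -4/5. Let y(x) = x^r sum_{n>=0} a_n x^n with a_0 = 1.
Substitute y = x^r sum a_n x^n and match x^{r+n}. The recurrence is
  D(n) a_n - 1 a_{n-1} - 1 a_{n-2} = 0,  where D(n) = (r+n)(r+n-1) + (19/5)(r+n) + (8/5).
  a_n = [1 a_{n-1} + 1 a_{n-2}] / D(n).
Since the indicial polynomial factors as (r - r_1)(r - r_2), D(n) = (r_1 + n - r_1)(r_1 + n - r_2) = n(n + 6/5).
Evaluating step by step (a_0 = 1):
  n = 1: D(1) = 1(1 + 6/5) = 11/5; numerator = 1(1) = 1; a_1 = (1)/(11/5) = 5/11
  n = 2: D(2) = 2(2 + 6/5) = 32/5; numerator = 1(5/11) + 1(1) = 16/11; a_2 = (16/11)/(32/5) = 5/22
  n = 3: D(3) = 3(3 + 6/5) = 63/5; numerator = 1(5/22) + 1(5/11) = 15/22; a_3 = (15/22)/(63/5) = 25/462
  n = 4: D(4) = 4(4 + 6/5) = 104/5; numerator = 1(25/462) + 1(5/22) = 65/231; a_4 = (65/231)/(104/5) = 25/1848
  n = 5: D(5) = 5(5 + 6/5) = 31; numerator = 1(25/1848) + 1(25/462) = 125/1848; a_5 = (125/1848)/(31) = 125/57288

r = -4/5; a_0 = 1; a_1 = 5/11; a_2 = 5/22; a_3 = 25/462; a_4 = 25/1848; a_5 = 125/57288


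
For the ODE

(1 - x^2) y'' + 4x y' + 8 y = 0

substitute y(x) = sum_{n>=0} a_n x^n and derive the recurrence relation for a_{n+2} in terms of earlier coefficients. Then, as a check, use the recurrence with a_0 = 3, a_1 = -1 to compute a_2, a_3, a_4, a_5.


Substitute y = sum_n a_n x^n.
(1 - 1 x^2) y'' contributes (n+2)(n+1) a_{n+2} - n(n-1) a_n at x^n.
4 x y'(x) contributes 4 n a_n at x^n.
8 y(x) contributes 8 a_n at x^n.
Matching x^n: (n+2)(n+1) a_{n+2} + (-n(n-1) + 4 n + 8) a_n = 0.
Thus a_{n+2} = (n(n-1) - 4 n - 8) / ((n+1)(n+2)) * a_n.

Check with a_0 = 3, a_1 = -1 (apply the recurrence for n = 0, 1, 2, 3): a_0 = 3, a_1 = -1, a_2 = -12, a_3 = 2, a_4 = 14, a_5 = -7/5.

a_(n+2) = (n(n-1) - 4 n - 8) / ((n+1)(n+2)) * a_n; check: a_0 = 3, a_1 = -1, a_2 = -12, a_3 = 2, a_4 = 14, a_5 = -7/5


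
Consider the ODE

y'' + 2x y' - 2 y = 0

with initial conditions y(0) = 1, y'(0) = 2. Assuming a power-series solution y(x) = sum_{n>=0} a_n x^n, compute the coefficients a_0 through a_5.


Ansatz: y(x) = sum_{n>=0} a_n x^n, so y'(x) = sum_{n>=1} n a_n x^(n-1) and y''(x) = sum_{n>=2} n(n-1) a_n x^(n-2).
Substitute into P(x) y'' + Q(x) y' + R(x) y = 0 with P(x) = 1, Q(x) = 2x, R(x) = -2, and match powers of x.
Initial conditions: a_0 = 1, a_1 = 2.
Setting the coefficient of each power of x to zero and solving order by order (substituting the coefficients already found):
  x^0: 2 a_2 - 2 a_0 = 0  ->  2 a_2 = 2 a_0 = 2  ->  a_2 = 1
  x^1: 6 a_3 = 0  ->  a_3 = 0
  x^2: 12 a_4 + 2 a_2 = 0  ->  12 a_4 = -2 a_2 = -2  ->  a_4 = -1/6
  x^3: 20 a_5 + 4 a_3 = 0  ->  20 a_5 = -4 a_3 = 0  ->  a_5 = 0
Truncated series: y(x) = 1 + 2 x + x^2 - (1/6) x^4 + O(x^6).

a_0 = 1; a_1 = 2; a_2 = 1; a_3 = 0; a_4 = -1/6; a_5 = 0


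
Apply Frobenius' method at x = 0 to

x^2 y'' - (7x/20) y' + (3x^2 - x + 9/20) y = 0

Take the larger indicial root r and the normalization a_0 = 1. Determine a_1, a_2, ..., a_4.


Write in Frobenius form y'' + (p(x)/x) y' + (q(x)/x^2) y = 0:
  p(x) = -7/20,  q(x) = 3x^2 - x + 9/20.
Indicial equation: r(r-1) + (-7/20) r + (9/20) = 0 -> roots r_1 = 3/4, r_2 = 3/5.
Take r = r_1 = 3/4. Let y(x) = x^r sum_{n>=0} a_n x^n with a_0 = 1.
Substitute y = x^r sum a_n x^n and match x^{r+n}. The recurrence is
  D(n) a_n - 1 a_{n-1} + 3 a_{n-2} = 0,  where D(n) = (r+n)(r+n-1) + (-7/20)(r+n) + (9/20).
  a_n = [1 a_{n-1} - 3 a_{n-2}] / D(n).
Since the indicial polynomial factors as (r - r_1)(r - r_2), D(n) = (r_1 + n - r_1)(r_1 + n - r_2) = n(n + 3/20).
Evaluating step by step (a_0 = 1):
  n = 1: D(1) = 1(1 + 3/20) = 23/20; numerator = 1(1) = 1; a_1 = (1)/(23/20) = 20/23
  n = 2: D(2) = 2(2 + 3/20) = 43/10; numerator = 1(20/23) - 3(1) = -49/23; a_2 = (-49/23)/(43/10) = -490/989
  n = 3: D(3) = 3(3 + 3/20) = 189/20; numerator = 1(-490/989) - 3(20/23) = -3070/989; a_3 = (-3070/989)/(189/20) = -61400/186921
  n = 4: D(4) = 4(4 + 3/20) = 83/5; numerator = 1(-61400/186921) - 3(-490/989) = 9410/8127; a_4 = (9410/8127)/(83/5) = 47050/674541

r = 3/4; a_0 = 1; a_1 = 20/23; a_2 = -490/989; a_3 = -61400/186921; a_4 = 47050/674541


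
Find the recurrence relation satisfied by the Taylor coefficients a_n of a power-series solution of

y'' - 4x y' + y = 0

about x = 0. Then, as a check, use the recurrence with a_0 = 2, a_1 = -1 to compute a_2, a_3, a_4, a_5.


Substitute y = sum_n a_n x^n.
y''(x) has coefficient (n+2)(n+1) a_{n+2} at x^n;
-4 x y'(x) has coefficient -4 n a_n at x^n (shift);
y(x) has coefficient 1 a_n at x^n.
Matching x^n: (n+2)(n+1) a_{n+2} + (-4n + 1) a_n = 0.
Thus a_{n+2} = (4n - 1) / ((n+1)(n+2)) * a_n.

Check with a_0 = 2, a_1 = -1 (apply the recurrence for n = 0, 1, 2, 3): a_0 = 2, a_1 = -1, a_2 = -1, a_3 = -1/2, a_4 = -7/12, a_5 = -11/40.

a_(n+2) = (4n - 1) / ((n+1)(n+2)) * a_n; check: a_0 = 2, a_1 = -1, a_2 = -1, a_3 = -1/2, a_4 = -7/12, a_5 = -11/40


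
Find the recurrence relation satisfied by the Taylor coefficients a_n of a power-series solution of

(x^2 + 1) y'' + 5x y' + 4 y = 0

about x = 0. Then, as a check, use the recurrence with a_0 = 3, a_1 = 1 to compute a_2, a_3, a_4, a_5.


Substitute y = sum_n a_n x^n.
(1 + 1 x^2) y'' contributes (n+2)(n+1) a_{n+2} + n(n-1) a_n at x^n.
5 x y'(x) contributes 5 n a_n at x^n.
4 y(x) contributes 4 a_n at x^n.
Matching x^n: (n+2)(n+1) a_{n+2} + (n(n-1) + 5 n + 4) a_n = 0.
Thus a_{n+2} = (-n(n-1) - 5 n - 4) / ((n+1)(n+2)) * a_n.

Check with a_0 = 3, a_1 = 1 (apply the recurrence for n = 0, 1, 2, 3): a_0 = 3, a_1 = 1, a_2 = -6, a_3 = -3/2, a_4 = 8, a_5 = 15/8.

a_(n+2) = (-n(n-1) - 5 n - 4) / ((n+1)(n+2)) * a_n; check: a_0 = 3, a_1 = 1, a_2 = -6, a_3 = -3/2, a_4 = 8, a_5 = 15/8


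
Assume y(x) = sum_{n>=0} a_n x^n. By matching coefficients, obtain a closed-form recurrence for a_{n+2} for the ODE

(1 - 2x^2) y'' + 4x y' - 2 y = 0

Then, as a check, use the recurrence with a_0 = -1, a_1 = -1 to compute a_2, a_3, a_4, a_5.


Substitute y = sum_n a_n x^n.
(1 - 2 x^2) y'' contributes (n+2)(n+1) a_{n+2} - 2 n(n-1) a_n at x^n.
4 x y'(x) contributes 4 n a_n at x^n.
-2 y(x) contributes -2 a_n at x^n.
Matching x^n: (n+2)(n+1) a_{n+2} + (-2 n(n-1) + 4 n - 2) a_n = 0.
Thus a_{n+2} = (2 n(n-1) - 4 n + 2) / ((n+1)(n+2)) * a_n.

Check with a_0 = -1, a_1 = -1 (apply the recurrence for n = 0, 1, 2, 3): a_0 = -1, a_1 = -1, a_2 = -1, a_3 = 1/3, a_4 = 1/6, a_5 = 1/30.

a_(n+2) = (2 n(n-1) - 4 n + 2) / ((n+1)(n+2)) * a_n; check: a_0 = -1, a_1 = -1, a_2 = -1, a_3 = 1/3, a_4 = 1/6, a_5 = 1/30


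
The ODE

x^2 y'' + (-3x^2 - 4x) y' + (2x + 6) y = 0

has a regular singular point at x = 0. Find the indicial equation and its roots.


Divide by x^2 to reach normal form y'' + P_1(x) y' + P_2(x) y = 0 with P_1(x) = -3 - 4/x and P_2(x) = 2/x + 6/x^2.
x = 0 is a singular point because the y'-coefficient -3 - 4/x has a pole at x = 0 and the y-coefficient 2/x + 6/x^2 has a pole at x = 0.
It is a regular singular point because x P_1(x) = p(x) = -3x - 4 and x^2 P_2(x) = q(x) = 2x + 6 are polynomials, hence analytic at x = 0.
p(0) = -4,  q(0) = 6.
Indicial equation: r(r-1) + p(0) r + q(0) = 0, i.e. r^2 + (p(0) - 1) r + q(0) = 0, i.e. r^2 - 5 r + 6 = 0.
Discriminant: (-5)^2 - 4(6) = 1, so r = (5 ± 1)/2.
Solving: r_1 = 3, r_2 = 2.

indicial: r^2 - 5 r + 6 = 0; roots r_1 = 3, r_2 = 2


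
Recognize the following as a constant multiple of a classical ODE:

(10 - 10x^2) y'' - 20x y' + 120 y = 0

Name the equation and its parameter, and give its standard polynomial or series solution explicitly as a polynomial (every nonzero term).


All three coefficients share the factor 10; dividing through by 10 gives  (1 - x^2) y'' - 2x y' + 12 y = 0.
This matches the Legendre equation (1 - x^2) y'' - 2x y' + n(n+1) y = 0 (note the -2x y' term) with n(n+1) = 12, so n = 3; the polynomial solution is P_3(x).
With y = sum_k a_k x^k, matching x^k gives (k+2)(k+1) a_{k+2} = [k(k+1) - n(n+1)] a_k = (k - 3)(k + 4) a_k. The right side vanishes at k = 3, so the series with the parity of 3 terminates at degree 3.
Standard normalization (P_n(1) = 1): leading coefficient (2n)!/(2^n (n!)^2) = 720/(8*36) = 5/2, so a_3 = 5/2. Work downward with a_k = (k+1)(k+2) a_{k+2} / ((k - 3)(k + 4)):
  a_1 = (2)(3)(5/2) / ((1 - 3)(1 + 4)) = 15/(-10) = -3/2
Hence P_3(x) = 5 x^3/2 - 3 x/2.

P_3(x); series = 5 x^3/2 - 3 x/2


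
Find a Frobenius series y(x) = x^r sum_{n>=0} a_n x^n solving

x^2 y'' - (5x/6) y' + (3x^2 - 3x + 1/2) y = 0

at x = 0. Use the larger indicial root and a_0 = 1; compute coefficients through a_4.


Write in Frobenius form y'' + (p(x)/x) y' + (q(x)/x^2) y = 0:
  p(x) = -5/6,  q(x) = 3x^2 - 3x + 1/2.
Indicial equation: r(r-1) + (-5/6) r + (1/2) = 0 -> roots r_1 = 3/2, r_2 = 1/3.
Take r = r_1 = 3/2. Let y(x) = x^r sum_{n>=0} a_n x^n with a_0 = 1.
Substitute y = x^r sum a_n x^n and match x^{r+n}. The recurrence is
  D(n) a_n - 3 a_{n-1} + 3 a_{n-2} = 0,  where D(n) = (r+n)(r+n-1) + (-5/6)(r+n) + (1/2).
  a_n = [3 a_{n-1} - 3 a_{n-2}] / D(n).
Since the indicial polynomial factors as (r - r_1)(r - r_2), D(n) = (r_1 + n - r_1)(r_1 + n - r_2) = n(n + 7/6).
Evaluating step by step (a_0 = 1):
  n = 1: D(1) = 1(1 + 7/6) = 13/6; numerator = 3(1) = 3; a_1 = (3)/(13/6) = 18/13
  n = 2: D(2) = 2(2 + 7/6) = 19/3; numerator = 3(18/13) - 3(1) = 15/13; a_2 = (15/13)/(19/3) = 45/247
  n = 3: D(3) = 3(3 + 7/6) = 25/2; numerator = 3(45/247) - 3(18/13) = -891/247; a_3 = (-891/247)/(25/2) = -1782/6175
  n = 4: D(4) = 4(4 + 7/6) = 62/3; numerator = 3(-1782/6175) - 3(45/247) = -459/325; a_4 = (-459/325)/(62/3) = -1377/20150

r = 3/2; a_0 = 1; a_1 = 18/13; a_2 = 45/247; a_3 = -1782/6175; a_4 = -1377/20150


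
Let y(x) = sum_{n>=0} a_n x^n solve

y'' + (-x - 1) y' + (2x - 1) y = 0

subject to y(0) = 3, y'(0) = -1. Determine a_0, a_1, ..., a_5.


Ansatz: y(x) = sum_{n>=0} a_n x^n, so y'(x) = sum_{n>=1} n a_n x^(n-1) and y''(x) = sum_{n>=2} n(n-1) a_n x^(n-2).
Substitute into P(x) y'' + Q(x) y' + R(x) y = 0 with P(x) = 1, Q(x) = -x - 1, R(x) = 2x - 1, and match powers of x.
Initial conditions: a_0 = 3, a_1 = -1.
Setting the coefficient of each power of x to zero and solving order by order (substituting the coefficients already found):
  x^0: 2 a_2 - a_1 - a_0 = 0  ->  2 a_2 = a_1 + a_0 = 2  ->  a_2 = 1
  x^1: 6 a_3 - 2 a_2 - 2 a_1 + 2 a_0 = 0  ->  6 a_3 = 2 a_2 + 2 a_1 - 2 a_0 = -6  ->  a_3 = -1
  x^2: 12 a_4 - 3 a_3 - 3 a_2 + 2 a_1 = 0  ->  12 a_4 = 3 a_3 + 3 a_2 - 2 a_1 = 2  ->  a_4 = 1/6
  x^3: 20 a_5 - 4 a_4 - 4 a_3 + 2 a_2 = 0  ->  20 a_5 = 4 a_4 + 4 a_3 - 2 a_2 = -16/3  ->  a_5 = -4/15
Truncated series: y(x) = 3 - x + x^2 - x^3 + (1/6) x^4 - (4/15) x^5 + O(x^6).

a_0 = 3; a_1 = -1; a_2 = 1; a_3 = -1; a_4 = 1/6; a_5 = -4/15


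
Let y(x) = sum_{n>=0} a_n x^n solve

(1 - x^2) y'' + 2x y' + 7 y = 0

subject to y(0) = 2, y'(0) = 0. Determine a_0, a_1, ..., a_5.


Ansatz: y(x) = sum_{n>=0} a_n x^n, so y'(x) = sum_{n>=1} n a_n x^(n-1) and y''(x) = sum_{n>=2} n(n-1) a_n x^(n-2).
Substitute into P(x) y'' + Q(x) y' + R(x) y = 0 with P(x) = 1 - x^2, Q(x) = 2x, R(x) = 7, and match powers of x.
Initial conditions: a_0 = 2, a_1 = 0.
Setting the coefficient of each power of x to zero and solving order by order (substituting the coefficients already found):
  x^0: 2 a_2 + 7 a_0 = 0  ->  2 a_2 = -7 a_0 = -14  ->  a_2 = -7
  x^1: 6 a_3 + 9 a_1 = 0  ->  6 a_3 = -9 a_1 = 0  ->  a_3 = 0
  x^2: 12 a_4 + 9 a_2 = 0  ->  12 a_4 = -9 a_2 = 63  ->  a_4 = 21/4
  x^3: 20 a_5 + 7 a_3 = 0  ->  20 a_5 = -7 a_3 = 0  ->  a_5 = 0
Truncated series: y(x) = 2 - 7 x^2 + (21/4) x^4 + O(x^6).

a_0 = 2; a_1 = 0; a_2 = -7; a_3 = 0; a_4 = 21/4; a_5 = 0


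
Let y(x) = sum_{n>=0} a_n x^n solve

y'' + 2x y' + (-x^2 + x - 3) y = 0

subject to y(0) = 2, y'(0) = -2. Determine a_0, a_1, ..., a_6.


Ansatz: y(x) = sum_{n>=0} a_n x^n, so y'(x) = sum_{n>=1} n a_n x^(n-1) and y''(x) = sum_{n>=2} n(n-1) a_n x^(n-2).
Substitute into P(x) y'' + Q(x) y' + R(x) y = 0 with P(x) = 1, Q(x) = 2x, R(x) = -x^2 + x - 3, and match powers of x.
Initial conditions: a_0 = 2, a_1 = -2.
Setting the coefficient of each power of x to zero and solving order by order (substituting the coefficients already found):
  x^0: 2 a_2 - 3 a_0 = 0  ->  2 a_2 = 3 a_0 = 6  ->  a_2 = 3
  x^1: 6 a_3 - a_1 + a_0 = 0  ->  6 a_3 = a_1 - a_0 = -4  ->  a_3 = -2/3
  x^2: 12 a_4 + a_2 + a_1 - a_0 = 0  ->  12 a_4 = -a_2 - a_1 + a_0 = 1  ->  a_4 = 1/12
  x^3: 20 a_5 + 3 a_3 + a_2 - a_1 = 0  ->  20 a_5 = -3 a_3 - a_2 + a_1 = -3  ->  a_5 = -3/20
  x^4: 30 a_6 + 5 a_4 + a_3 - a_2 = 0  ->  30 a_6 = -5 a_4 - a_3 + a_2 = 13/4  ->  a_6 = 13/120
Truncated series: y(x) = 2 - 2 x + 3 x^2 - (2/3) x^3 + (1/12) x^4 - (3/20) x^5 + (13/120) x^6 + O(x^7).

a_0 = 2; a_1 = -2; a_2 = 3; a_3 = -2/3; a_4 = 1/12; a_5 = -3/20; a_6 = 13/120


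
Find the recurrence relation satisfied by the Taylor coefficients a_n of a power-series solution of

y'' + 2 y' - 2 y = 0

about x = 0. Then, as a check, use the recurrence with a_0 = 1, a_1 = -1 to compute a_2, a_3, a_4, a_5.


Substitute y = sum_n a_n x^n.
y''(x) has coefficient (n+2)(n+1) a_{n+2} at x^n;
2 y'(x) has coefficient 2 (n+1) a_{n+1} at x^n;
-2 y(x) has coefficient -2 a_n at x^n.
Matching x^n: (n+2)(n+1) a_{n+2} + 2 (n+1) a_{n+1} - 2 a_n = 0.
Thus a_{n+2} = [-2 (n+1) a_{n+1} + 2 a_n] / ((n+1)(n+2)).

Check with a_0 = 1, a_1 = -1 (apply the recurrence for n = 0, 1, 2, 3): a_0 = 1, a_1 = -1, a_2 = 2, a_3 = -5/3, a_4 = 7/6, a_5 = -19/30.

a_(n+2) = [-2 (n+1) a_(n+1) + 2 a_n] / ((n+1)(n+2)); check: a_0 = 1, a_1 = -1, a_2 = 2, a_3 = -5/3, a_4 = 7/6, a_5 = -19/30


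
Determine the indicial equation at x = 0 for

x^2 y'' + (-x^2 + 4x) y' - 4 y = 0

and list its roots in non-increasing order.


Divide by x^2 to reach normal form y'' + P_1(x) y' + P_2(x) y = 0 with P_1(x) = -1 + 4/x and P_2(x) = -4/x^2.
x = 0 is a singular point because the y'-coefficient -1 + 4/x has a pole at x = 0 and the y-coefficient -4/x^2 has a pole at x = 0.
It is a regular singular point because x P_1(x) = p(x) = 4 - x and x^2 P_2(x) = q(x) = -4 are polynomials, hence analytic at x = 0.
p(0) = 4,  q(0) = -4.
Indicial equation: r(r-1) + p(0) r + q(0) = 0, i.e. r^2 + (p(0) - 1) r + q(0) = 0, i.e. r^2 + 3 r - 4 = 0.
Discriminant: (3)^2 - 4(-4) = 25, so r = (-3 ± 5)/2.
Solving: r_1 = 1, r_2 = -4.

indicial: r^2 + 3 r - 4 = 0; roots r_1 = 1, r_2 = -4


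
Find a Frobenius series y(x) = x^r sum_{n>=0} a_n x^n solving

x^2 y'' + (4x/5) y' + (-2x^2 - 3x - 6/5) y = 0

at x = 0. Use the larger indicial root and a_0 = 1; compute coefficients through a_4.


Write in Frobenius form y'' + (p(x)/x) y' + (q(x)/x^2) y = 0:
  p(x) = 4/5,  q(x) = -2x^2 - 3x - 6/5.
Indicial equation: r(r-1) + (4/5) r + (-6/5) = 0 -> roots r_1 = 6/5, r_2 = -1.
Take r = r_1 = 6/5. Let y(x) = x^r sum_{n>=0} a_n x^n with a_0 = 1.
Substitute y = x^r sum a_n x^n and match x^{r+n}. The recurrence is
  D(n) a_n - 3 a_{n-1} - 2 a_{n-2} = 0,  where D(n) = (r+n)(r+n-1) + (4/5)(r+n) + (-6/5).
  a_n = [3 a_{n-1} + 2 a_{n-2}] / D(n).
Since the indicial polynomial factors as (r - r_1)(r - r_2), D(n) = (r_1 + n - r_1)(r_1 + n - r_2) = n(n + 11/5).
Evaluating step by step (a_0 = 1):
  n = 1: D(1) = 1(1 + 11/5) = 16/5; numerator = 3(1) = 3; a_1 = (3)/(16/5) = 15/16
  n = 2: D(2) = 2(2 + 11/5) = 42/5; numerator = 3(15/16) + 2(1) = 77/16; a_2 = (77/16)/(42/5) = 55/96
  n = 3: D(3) = 3(3 + 11/5) = 78/5; numerator = 3(55/96) + 2(15/16) = 115/32; a_3 = (115/32)/(78/5) = 575/2496
  n = 4: D(4) = 4(4 + 11/5) = 124/5; numerator = 3(575/2496) + 2(55/96) = 4585/2496; a_4 = (4585/2496)/(124/5) = 22925/309504

r = 6/5; a_0 = 1; a_1 = 15/16; a_2 = 55/96; a_3 = 575/2496; a_4 = 22925/309504
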